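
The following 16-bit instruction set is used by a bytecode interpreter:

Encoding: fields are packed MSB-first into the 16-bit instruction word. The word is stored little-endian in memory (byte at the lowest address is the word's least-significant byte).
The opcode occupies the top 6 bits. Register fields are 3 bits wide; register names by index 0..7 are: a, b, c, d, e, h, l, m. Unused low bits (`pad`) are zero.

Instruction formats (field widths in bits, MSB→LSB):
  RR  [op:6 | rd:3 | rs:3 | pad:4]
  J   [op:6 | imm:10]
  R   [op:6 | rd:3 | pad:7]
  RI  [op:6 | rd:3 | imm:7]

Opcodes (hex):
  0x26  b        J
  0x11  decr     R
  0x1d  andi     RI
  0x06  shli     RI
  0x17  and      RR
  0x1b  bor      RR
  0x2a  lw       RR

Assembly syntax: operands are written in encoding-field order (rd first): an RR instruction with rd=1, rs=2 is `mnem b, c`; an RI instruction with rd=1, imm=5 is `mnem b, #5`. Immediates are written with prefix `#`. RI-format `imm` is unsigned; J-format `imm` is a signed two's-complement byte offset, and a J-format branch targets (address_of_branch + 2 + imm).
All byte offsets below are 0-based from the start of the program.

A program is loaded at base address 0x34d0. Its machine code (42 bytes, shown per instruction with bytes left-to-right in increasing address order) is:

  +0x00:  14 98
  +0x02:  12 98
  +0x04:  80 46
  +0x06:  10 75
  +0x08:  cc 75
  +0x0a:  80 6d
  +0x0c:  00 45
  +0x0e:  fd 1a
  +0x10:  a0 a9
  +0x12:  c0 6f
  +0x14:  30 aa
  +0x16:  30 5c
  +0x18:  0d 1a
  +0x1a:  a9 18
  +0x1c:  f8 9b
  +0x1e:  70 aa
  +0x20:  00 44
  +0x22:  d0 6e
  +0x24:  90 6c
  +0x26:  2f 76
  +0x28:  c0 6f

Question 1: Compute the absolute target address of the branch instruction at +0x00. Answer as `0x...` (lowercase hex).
0x34e6

off 0x00: read 14 98 as little → 0x9814
  top 6b → 0x26 → b [J]
  imm@[9:0]=0x14 ⇒ #20
  target = base 0x34d0 + off 0x00 + 2 + imm 20 = 0x34e6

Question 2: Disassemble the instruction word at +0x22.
+0x22: d0 6e ⇒ word 0x6ed0 (little)
  top 6b → 0x1b → bor [RR]
  rd@[9:7]=0x5 ⇒ h
  rs@[6:4]=0x5 ⇒ h

bor h, h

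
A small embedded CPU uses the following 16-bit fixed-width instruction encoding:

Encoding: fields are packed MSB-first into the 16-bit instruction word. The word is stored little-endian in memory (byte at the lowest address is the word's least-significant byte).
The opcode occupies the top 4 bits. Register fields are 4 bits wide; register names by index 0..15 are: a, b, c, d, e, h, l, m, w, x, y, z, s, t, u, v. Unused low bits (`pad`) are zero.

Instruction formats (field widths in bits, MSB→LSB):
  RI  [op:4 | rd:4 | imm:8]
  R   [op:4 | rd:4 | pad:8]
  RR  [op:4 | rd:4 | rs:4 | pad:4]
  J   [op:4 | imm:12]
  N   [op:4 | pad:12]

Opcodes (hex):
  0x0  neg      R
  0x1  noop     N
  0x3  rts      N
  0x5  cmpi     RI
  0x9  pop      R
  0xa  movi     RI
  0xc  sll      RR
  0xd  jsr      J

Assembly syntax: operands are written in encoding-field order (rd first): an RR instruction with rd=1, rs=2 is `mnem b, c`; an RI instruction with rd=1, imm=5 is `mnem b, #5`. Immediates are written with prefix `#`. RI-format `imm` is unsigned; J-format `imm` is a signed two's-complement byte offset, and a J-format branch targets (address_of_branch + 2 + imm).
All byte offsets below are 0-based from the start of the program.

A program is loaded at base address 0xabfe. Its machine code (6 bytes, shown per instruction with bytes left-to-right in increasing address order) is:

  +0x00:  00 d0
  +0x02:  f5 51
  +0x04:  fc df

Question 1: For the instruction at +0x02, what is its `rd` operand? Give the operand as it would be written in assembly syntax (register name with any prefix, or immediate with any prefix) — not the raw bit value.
+0x02: f5 51 ⇒ word 0x51f5 (little)
  op=0x51f5>>12=0x5 ⇒ cmpi (RI)
  [11:8] rd=1 = b
  [7:0] imm=245 = #245

b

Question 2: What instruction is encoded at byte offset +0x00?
@+00  little-endian(00 d0) = 0xd000
  op=0xd000>>12=0xd ⇒ jsr (J)
  imm@[11:0]=0x0 ⇒ #0

jsr #0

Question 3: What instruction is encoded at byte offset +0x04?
jsr #-4

[04] fc df → 0xdffc
  op=0xdffc>>12=0xd ⇒ jsr (J)
  imm: (w>>0)&0xfff=0xffc (s12→-4) → #-4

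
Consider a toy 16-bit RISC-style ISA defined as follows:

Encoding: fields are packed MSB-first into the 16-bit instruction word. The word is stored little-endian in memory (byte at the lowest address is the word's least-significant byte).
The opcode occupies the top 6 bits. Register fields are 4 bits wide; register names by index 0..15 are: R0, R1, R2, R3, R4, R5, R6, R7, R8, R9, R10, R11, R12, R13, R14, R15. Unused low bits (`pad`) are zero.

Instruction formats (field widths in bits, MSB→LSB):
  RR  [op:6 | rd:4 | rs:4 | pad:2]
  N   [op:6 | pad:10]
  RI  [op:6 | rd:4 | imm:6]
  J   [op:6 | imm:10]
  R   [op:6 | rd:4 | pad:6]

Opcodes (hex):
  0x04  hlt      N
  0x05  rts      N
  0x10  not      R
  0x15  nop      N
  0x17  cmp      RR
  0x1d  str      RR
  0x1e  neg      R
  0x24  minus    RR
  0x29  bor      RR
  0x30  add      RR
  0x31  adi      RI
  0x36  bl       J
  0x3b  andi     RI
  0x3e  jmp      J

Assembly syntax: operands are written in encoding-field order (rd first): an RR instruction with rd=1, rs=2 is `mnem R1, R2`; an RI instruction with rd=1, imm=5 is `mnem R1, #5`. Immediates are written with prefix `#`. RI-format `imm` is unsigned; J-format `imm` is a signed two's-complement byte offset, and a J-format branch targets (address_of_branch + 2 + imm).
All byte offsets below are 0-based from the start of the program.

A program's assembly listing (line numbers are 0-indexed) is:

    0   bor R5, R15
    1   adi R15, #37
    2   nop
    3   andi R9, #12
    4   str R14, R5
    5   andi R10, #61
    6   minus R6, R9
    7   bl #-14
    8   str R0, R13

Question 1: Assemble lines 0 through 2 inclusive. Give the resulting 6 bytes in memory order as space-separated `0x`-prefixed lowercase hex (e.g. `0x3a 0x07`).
L0: bor op=0x29:6|rd=5:4|rs=15:4|pad=0:2 ⇒ 0xa57c ⇒ little 7c a5
L1: adi op=0x31:6|rd=15:4|imm=37:6 ⇒ 0xc7e5 ⇒ little e5 c7
L2: nop op=0x15:6|pad=0:10 ⇒ 0x5400 ⇒ little 00 54

0x7c 0xa5 0xe5 0xc7 0x00 0x54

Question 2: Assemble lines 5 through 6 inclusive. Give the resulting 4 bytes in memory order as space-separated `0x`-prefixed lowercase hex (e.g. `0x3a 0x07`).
0xbd 0xee 0xa4 0x91

L5: andi op=0x3b:6|rd=10:4|imm=61:6 ⇒ 0xeebd ⇒ little bd ee
L6: minus op=0x24:6|rd=6:4|rs=9:4|pad=0:2 ⇒ 0x91a4 ⇒ little a4 91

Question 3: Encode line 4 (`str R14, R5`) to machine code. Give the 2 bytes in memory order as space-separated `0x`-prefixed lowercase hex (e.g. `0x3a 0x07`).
line 4 (str): pack op=0x1d:6|rd=14:4|rs=5:4|pad=0:2 = 0x7794; little→ 94 77

0x94 0x77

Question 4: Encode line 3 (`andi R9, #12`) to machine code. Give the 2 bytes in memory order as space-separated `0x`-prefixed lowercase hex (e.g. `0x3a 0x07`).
line 3 (andi): pack op=0x3b:6|rd=9:4|imm=12:6 = 0xee4c; little→ 4c ee

0x4c 0xee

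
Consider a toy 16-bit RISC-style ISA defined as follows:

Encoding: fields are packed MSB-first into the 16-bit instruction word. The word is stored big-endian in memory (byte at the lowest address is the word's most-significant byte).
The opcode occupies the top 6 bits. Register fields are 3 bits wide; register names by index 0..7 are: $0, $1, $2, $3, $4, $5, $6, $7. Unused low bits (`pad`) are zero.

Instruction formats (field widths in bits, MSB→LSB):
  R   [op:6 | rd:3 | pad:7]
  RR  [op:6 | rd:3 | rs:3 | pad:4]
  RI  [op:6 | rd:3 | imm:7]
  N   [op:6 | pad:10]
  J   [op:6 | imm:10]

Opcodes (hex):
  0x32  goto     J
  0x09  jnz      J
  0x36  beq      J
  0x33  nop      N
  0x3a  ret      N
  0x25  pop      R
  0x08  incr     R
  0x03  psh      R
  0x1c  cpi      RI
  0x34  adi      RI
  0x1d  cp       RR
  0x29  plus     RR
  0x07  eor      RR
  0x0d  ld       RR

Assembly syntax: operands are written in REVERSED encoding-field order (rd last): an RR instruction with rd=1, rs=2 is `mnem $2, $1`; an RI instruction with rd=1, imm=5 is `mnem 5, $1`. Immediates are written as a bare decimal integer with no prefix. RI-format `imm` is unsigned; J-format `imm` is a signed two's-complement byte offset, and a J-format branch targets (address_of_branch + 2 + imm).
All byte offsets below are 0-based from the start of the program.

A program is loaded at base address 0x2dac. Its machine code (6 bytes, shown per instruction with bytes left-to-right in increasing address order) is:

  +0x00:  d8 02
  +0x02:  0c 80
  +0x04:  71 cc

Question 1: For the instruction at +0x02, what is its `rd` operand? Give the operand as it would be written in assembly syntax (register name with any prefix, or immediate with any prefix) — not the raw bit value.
@+02  big-endian(0c 80) = 0x0c80
  op=0x0c80>>10=0x3 ⇒ psh (R)
  rd: (w>>7)&0x7=0x1 → $1

$1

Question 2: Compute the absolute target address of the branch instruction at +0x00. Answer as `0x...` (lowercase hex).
0x2db0

off 0x00: read d8 02 as big → 0xd802
  op=0xd802>>10=0x36 ⇒ beq (J)
  imm: (w>>0)&0x3ff=0x2 → 2
  target = base 0x2dac + off 0x00 + 2 + imm 2 = 0x2db0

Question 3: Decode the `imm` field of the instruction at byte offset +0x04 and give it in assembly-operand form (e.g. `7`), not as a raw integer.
76

+0x04: 71 cc ⇒ word 0x71cc (big)
  opcode bits[15:10]=0x1c: cpi/RI
  rd@[9:7]=0x3 ⇒ $3
  imm@[6:0]=0x4c ⇒ 76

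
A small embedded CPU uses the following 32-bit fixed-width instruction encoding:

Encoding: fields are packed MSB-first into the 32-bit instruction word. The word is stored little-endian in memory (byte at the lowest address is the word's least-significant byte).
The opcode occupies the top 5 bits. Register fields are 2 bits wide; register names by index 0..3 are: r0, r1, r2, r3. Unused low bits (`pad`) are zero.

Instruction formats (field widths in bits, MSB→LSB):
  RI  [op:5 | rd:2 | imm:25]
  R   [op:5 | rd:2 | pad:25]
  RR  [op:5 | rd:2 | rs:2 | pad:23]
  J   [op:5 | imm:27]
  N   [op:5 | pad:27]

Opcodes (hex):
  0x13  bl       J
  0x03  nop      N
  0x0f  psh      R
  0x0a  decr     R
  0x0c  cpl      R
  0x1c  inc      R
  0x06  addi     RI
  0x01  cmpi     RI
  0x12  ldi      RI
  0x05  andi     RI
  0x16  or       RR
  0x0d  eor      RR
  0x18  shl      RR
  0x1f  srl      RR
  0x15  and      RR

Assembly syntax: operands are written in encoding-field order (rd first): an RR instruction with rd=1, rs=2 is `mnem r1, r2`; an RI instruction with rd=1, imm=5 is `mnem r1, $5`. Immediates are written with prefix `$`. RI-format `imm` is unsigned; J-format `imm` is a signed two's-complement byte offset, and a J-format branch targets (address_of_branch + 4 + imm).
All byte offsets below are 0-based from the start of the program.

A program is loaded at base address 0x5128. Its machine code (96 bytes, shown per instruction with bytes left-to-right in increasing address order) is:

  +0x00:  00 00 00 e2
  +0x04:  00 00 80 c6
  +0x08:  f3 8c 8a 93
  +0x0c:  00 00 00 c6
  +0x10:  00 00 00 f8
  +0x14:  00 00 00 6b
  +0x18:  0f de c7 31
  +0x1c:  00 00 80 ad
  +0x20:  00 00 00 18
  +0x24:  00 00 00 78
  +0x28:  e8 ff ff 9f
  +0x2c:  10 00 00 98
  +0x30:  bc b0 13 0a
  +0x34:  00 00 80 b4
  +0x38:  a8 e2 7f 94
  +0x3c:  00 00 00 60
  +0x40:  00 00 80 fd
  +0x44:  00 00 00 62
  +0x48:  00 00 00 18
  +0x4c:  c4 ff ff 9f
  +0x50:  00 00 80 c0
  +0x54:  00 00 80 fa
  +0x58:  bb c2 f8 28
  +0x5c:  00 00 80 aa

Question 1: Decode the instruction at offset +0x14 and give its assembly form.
[14] 00 00 00 6b → 0x6b000000
  opcode bits[31:27]=0xd: eor/RR
  rd: (w>>25)&0x3=0x1 → r1
  rs: (w>>23)&0x3=0x2 → r2

eor r1, r2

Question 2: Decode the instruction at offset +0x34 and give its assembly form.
+0x34: 00 00 80 b4 ⇒ word 0xb4800000 (little)
  top 5b → 0x16 → or [RR]
  rd@[26:25]=0x2 ⇒ r2
  rs@[24:23]=0x1 ⇒ r1

or r2, r1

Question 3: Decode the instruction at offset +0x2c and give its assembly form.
bl $16

@+2c  little-endian(10 00 00 98) = 0x98000010
  top 5b → 0x13 → bl [J]
  imm@[26:0]=0x10 ⇒ $16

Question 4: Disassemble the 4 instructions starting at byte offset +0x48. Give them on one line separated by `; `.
nop; bl $-60; shl r0, r1; srl r1, r1

off 0x48: read 00 00 00 18 as little → 0x18000000
  top 5b → 0x3 → nop [N]
off 0x4c: read c4 ff ff 9f as little → 0x9fffffc4
  top 5b → 0x13 → bl [J]
  [26:0] imm=134217668 (s27→-60) = $-60
off 0x50: read 00 00 80 c0 as little → 0xc0800000
  top 5b → 0x18 → shl [RR]
  [26:25] rd=0 = r0
  [24:23] rs=1 = r1
off 0x54: read 00 00 80 fa as little → 0xfa800000
  top 5b → 0x1f → srl [RR]
  [26:25] rd=1 = r1
  [24:23] rs=1 = r1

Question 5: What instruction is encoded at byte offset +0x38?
ldi r2, $8381096

+0x38: a8 e2 7f 94 ⇒ word 0x947fe2a8 (little)
  opcode bits[31:27]=0x12: ldi/RI
  rd@[26:25]=0x2 ⇒ r2
  imm@[24:0]=0x7fe2a8 ⇒ $8381096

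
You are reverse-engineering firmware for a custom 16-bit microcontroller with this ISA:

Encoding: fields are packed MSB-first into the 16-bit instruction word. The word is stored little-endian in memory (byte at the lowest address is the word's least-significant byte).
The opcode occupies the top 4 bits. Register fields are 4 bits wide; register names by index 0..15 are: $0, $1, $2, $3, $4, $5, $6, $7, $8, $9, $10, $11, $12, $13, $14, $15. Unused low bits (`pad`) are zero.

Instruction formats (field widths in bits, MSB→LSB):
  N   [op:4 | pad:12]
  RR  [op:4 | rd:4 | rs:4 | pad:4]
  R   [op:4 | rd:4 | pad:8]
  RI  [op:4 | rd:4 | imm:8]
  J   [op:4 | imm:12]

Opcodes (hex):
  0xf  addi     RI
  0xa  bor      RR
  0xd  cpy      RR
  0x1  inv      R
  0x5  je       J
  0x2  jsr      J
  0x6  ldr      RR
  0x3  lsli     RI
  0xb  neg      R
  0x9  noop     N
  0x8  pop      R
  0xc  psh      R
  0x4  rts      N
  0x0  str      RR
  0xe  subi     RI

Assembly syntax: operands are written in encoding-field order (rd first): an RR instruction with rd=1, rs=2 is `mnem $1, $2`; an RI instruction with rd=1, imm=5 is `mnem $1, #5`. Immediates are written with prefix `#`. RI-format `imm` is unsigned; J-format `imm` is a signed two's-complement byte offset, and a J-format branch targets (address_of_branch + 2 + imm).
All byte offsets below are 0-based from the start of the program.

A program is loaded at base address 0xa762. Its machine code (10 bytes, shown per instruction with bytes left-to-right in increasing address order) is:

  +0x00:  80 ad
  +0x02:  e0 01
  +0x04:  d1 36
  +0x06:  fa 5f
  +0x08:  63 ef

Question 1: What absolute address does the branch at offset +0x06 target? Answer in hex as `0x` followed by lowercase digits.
+0x06: fa 5f ⇒ word 0x5ffa (little)
  op=0x5ffa>>12=0x5 ⇒ je (J)
  [11:0] imm=4090 (s12→-6) = #-6
  target = base 0xa762 + off 0x06 + 2 + imm -6 = 0xa764

0xa764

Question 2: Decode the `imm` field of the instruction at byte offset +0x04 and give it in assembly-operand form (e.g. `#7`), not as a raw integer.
#209

[04] d1 36 → 0x36d1
  op=0x36d1>>12=0x3 ⇒ lsli (RI)
  [11:8] rd=6 = $6
  [7:0] imm=209 = #209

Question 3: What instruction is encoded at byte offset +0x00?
@+00  little-endian(80 ad) = 0xad80
  top 4b → 0xa → bor [RR]
  rd@[11:8]=0xd ⇒ $13
  rs@[7:4]=0x8 ⇒ $8

bor $13, $8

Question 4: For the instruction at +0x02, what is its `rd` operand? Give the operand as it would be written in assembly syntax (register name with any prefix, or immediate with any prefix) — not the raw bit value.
$1

off 0x02: read e0 01 as little → 0x01e0
  top 4b → 0x0 → str [RR]
  [11:8] rd=1 = $1
  [7:4] rs=14 = $14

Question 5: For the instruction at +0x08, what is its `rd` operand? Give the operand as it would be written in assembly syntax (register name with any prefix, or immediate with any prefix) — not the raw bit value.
$15

off 0x08: read 63 ef as little → 0xef63
  op=0xef63>>12=0xe ⇒ subi (RI)
  rd: (w>>8)&0xf=0xf → $15
  imm: (w>>0)&0xff=0x63 → #99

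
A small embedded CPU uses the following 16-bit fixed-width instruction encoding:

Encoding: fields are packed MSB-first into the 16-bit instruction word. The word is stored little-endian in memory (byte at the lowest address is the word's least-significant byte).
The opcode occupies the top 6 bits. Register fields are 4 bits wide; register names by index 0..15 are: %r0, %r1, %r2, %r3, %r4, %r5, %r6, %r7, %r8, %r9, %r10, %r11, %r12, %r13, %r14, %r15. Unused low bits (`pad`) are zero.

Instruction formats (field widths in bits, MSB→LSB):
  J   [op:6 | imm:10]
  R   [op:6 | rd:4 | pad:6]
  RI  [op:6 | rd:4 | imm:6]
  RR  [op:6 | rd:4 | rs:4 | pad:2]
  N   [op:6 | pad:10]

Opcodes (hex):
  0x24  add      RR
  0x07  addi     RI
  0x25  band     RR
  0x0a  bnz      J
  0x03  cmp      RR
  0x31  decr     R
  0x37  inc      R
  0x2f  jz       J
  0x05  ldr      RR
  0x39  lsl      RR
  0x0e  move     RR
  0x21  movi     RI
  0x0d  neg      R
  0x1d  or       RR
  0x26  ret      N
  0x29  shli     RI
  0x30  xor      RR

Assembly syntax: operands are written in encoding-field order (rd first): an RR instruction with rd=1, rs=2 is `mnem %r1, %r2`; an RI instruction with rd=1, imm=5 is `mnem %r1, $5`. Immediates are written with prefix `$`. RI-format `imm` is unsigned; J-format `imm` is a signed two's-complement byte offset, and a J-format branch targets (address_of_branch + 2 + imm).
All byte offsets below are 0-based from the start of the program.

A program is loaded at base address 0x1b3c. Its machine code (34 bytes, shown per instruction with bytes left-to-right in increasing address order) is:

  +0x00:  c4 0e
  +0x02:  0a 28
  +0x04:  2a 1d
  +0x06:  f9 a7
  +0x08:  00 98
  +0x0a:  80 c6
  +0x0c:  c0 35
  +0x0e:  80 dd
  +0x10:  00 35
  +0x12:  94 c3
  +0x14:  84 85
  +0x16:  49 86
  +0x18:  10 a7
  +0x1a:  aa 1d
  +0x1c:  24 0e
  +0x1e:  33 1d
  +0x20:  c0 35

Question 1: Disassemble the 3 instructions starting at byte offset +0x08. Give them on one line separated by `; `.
ret; decr %r10; neg %r7

@+08  little-endian(00 98) = 0x9800
  top 6b → 0x26 → ret [N]
@+0a  little-endian(80 c6) = 0xc680
  top 6b → 0x31 → decr [R]
  [9:6] rd=10 = %r10
@+0c  little-endian(c0 35) = 0x35c0
  top 6b → 0xd → neg [R]
  [9:6] rd=7 = %r7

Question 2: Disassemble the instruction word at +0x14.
[14] 84 85 → 0x8584
  opcode bits[15:10]=0x21: movi/RI
  rd: (w>>6)&0xf=0x6 → %r6
  imm: (w>>0)&0x3f=0x4 → $4

movi %r6, $4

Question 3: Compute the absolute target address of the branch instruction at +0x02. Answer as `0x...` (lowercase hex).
0x1b4a

@+02  little-endian(0a 28) = 0x280a
  top 6b → 0xa → bnz [J]
  [9:0] imm=10 = $10
  target = base 0x1b3c + off 0x02 + 2 + imm 10 = 0x1b4a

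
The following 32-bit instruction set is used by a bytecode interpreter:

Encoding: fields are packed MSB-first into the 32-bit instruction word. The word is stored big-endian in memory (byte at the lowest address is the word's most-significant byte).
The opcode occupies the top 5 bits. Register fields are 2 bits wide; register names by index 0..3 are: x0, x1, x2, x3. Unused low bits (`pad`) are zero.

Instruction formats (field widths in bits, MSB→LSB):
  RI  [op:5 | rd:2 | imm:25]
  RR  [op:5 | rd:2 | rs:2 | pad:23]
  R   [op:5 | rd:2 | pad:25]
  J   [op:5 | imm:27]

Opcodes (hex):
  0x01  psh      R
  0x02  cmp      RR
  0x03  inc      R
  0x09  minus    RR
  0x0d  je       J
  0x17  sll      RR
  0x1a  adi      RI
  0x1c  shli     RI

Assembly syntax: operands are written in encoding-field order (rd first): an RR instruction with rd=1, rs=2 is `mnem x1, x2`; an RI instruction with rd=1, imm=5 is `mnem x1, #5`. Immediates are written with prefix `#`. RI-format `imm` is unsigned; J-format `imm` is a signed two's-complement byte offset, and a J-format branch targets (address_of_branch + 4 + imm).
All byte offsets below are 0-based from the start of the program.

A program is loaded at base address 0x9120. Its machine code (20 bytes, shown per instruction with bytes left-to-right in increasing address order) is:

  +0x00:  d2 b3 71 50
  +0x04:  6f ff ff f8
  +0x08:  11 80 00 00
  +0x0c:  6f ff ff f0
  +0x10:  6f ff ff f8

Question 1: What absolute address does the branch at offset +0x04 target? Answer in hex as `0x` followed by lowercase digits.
0x9120

[04] 6f ff ff f8 → 0x6ffffff8
  top 5b → 0xd → je [J]
  imm: (w>>0)&0x7ffffff=0x7fffff8 (s27→-8) → #-8
  target = base 0x9120 + off 0x04 + 4 + imm -8 = 0x9120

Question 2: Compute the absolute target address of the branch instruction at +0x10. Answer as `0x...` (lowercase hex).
0x912c

[10] 6f ff ff f8 → 0x6ffffff8
  opcode bits[31:27]=0xd: je/J
  imm@[26:0]=0x7fffff8 (s27→-8) ⇒ #-8
  target = base 0x9120 + off 0x10 + 4 + imm -8 = 0x912c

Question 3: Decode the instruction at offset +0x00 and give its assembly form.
adi x1, #11759952

off 0x00: read d2 b3 71 50 as big → 0xd2b37150
  opcode bits[31:27]=0x1a: adi/RI
  rd@[26:25]=0x1 ⇒ x1
  imm@[24:0]=0xb37150 ⇒ #11759952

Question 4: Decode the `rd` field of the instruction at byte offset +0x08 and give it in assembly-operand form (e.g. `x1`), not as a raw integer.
off 0x08: read 11 80 00 00 as big → 0x11800000
  op=0x11800000>>27=0x2 ⇒ cmp (RR)
  rd: (w>>25)&0x3=0x0 → x0
  rs: (w>>23)&0x3=0x3 → x3

x0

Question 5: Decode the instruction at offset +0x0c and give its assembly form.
je #-16

+0x0c: 6f ff ff f0 ⇒ word 0x6ffffff0 (big)
  opcode bits[31:27]=0xd: je/J
  imm: (w>>0)&0x7ffffff=0x7fffff0 (s27→-16) → #-16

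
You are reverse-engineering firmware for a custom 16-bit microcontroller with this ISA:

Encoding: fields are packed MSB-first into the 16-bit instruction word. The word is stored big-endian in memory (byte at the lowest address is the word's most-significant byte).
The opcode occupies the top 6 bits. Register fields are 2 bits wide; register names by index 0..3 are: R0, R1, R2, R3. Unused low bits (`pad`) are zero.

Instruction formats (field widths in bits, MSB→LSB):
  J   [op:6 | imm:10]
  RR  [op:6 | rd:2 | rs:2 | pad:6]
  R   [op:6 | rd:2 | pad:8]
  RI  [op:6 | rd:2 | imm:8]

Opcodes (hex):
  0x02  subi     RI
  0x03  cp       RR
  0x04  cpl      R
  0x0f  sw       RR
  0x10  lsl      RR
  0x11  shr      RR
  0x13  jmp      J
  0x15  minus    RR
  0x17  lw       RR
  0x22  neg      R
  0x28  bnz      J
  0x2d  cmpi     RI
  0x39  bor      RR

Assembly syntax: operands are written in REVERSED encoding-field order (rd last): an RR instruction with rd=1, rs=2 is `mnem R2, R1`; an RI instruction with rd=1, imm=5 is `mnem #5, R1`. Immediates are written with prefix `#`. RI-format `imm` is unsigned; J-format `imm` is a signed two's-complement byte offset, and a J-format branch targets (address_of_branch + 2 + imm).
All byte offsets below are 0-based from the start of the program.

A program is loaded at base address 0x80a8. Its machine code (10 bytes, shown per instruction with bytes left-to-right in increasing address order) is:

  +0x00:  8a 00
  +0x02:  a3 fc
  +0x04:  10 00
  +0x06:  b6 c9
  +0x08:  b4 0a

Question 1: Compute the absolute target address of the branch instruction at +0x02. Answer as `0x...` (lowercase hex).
@+02  big-endian(a3 fc) = 0xa3fc
  opcode bits[15:10]=0x28: bnz/J
  [9:0] imm=1020 (s10→-4) = #-4
  target = base 0x80a8 + off 0x02 + 2 + imm -4 = 0x80a8

0x80a8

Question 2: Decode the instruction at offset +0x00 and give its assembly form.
+0x00: 8a 00 ⇒ word 0x8a00 (big)
  top 6b → 0x22 → neg [R]
  rd: (w>>8)&0x3=0x2 → R2

neg R2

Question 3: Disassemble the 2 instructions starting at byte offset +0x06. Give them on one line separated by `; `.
off 0x06: read b6 c9 as big → 0xb6c9
  op=0xb6c9>>10=0x2d ⇒ cmpi (RI)
  [9:8] rd=2 = R2
  [7:0] imm=201 = #201
off 0x08: read b4 0a as big → 0xb40a
  op=0xb40a>>10=0x2d ⇒ cmpi (RI)
  [9:8] rd=0 = R0
  [7:0] imm=10 = #10

cmpi #201, R2; cmpi #10, R0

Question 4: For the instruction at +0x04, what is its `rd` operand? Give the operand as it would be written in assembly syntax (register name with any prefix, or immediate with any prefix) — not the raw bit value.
R0

@+04  big-endian(10 00) = 0x1000
  opcode bits[15:10]=0x4: cpl/R
  rd: (w>>8)&0x3=0x0 → R0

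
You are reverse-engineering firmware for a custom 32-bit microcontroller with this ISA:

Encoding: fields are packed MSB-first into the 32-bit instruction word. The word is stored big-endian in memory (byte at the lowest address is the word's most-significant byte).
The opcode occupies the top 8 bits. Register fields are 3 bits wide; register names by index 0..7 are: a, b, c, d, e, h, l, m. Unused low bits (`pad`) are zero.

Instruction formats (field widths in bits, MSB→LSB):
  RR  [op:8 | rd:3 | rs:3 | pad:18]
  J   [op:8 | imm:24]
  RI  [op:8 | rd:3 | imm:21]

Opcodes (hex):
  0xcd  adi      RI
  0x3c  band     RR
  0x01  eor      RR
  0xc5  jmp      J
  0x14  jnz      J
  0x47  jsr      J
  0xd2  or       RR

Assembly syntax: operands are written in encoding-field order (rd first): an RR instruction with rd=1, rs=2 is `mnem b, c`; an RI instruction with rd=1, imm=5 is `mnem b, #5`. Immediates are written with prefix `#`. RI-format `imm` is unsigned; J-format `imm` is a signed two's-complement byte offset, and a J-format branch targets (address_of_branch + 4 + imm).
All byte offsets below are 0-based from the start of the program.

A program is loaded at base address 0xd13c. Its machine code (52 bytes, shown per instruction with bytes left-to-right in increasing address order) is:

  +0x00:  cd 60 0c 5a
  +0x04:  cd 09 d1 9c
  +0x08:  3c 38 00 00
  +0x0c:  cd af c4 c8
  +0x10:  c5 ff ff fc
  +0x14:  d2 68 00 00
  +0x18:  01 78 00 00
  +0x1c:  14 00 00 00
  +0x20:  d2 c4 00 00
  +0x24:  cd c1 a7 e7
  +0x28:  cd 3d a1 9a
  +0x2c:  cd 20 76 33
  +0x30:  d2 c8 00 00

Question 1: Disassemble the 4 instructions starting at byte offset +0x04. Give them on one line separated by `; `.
+0x04: cd 09 d1 9c ⇒ word 0xcd09d19c (big)
  opcode bits[31:24]=0xcd: adi/RI
  rd@[23:21]=0x0 ⇒ a
  imm@[20:0]=0x9d19c ⇒ #643484
+0x08: 3c 38 00 00 ⇒ word 0x3c380000 (big)
  opcode bits[31:24]=0x3c: band/RR
  rd@[23:21]=0x1 ⇒ b
  rs@[20:18]=0x6 ⇒ l
+0x0c: cd af c4 c8 ⇒ word 0xcdafc4c8 (big)
  opcode bits[31:24]=0xcd: adi/RI
  rd@[23:21]=0x5 ⇒ h
  imm@[20:0]=0xfc4c8 ⇒ #1033416
+0x10: c5 ff ff fc ⇒ word 0xc5fffffc (big)
  opcode bits[31:24]=0xc5: jmp/J
  imm@[23:0]=0xfffffc (s24→-4) ⇒ #-4

adi a, #643484; band b, l; adi h, #1033416; jmp #-4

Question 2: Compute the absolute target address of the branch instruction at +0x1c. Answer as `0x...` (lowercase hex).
0xd15c

[1c] 14 00 00 00 → 0x14000000
  opcode bits[31:24]=0x14: jnz/J
  imm: (w>>0)&0xffffff=0x0 → #0
  target = base 0xd13c + off 0x1c + 4 + imm 0 = 0xd15c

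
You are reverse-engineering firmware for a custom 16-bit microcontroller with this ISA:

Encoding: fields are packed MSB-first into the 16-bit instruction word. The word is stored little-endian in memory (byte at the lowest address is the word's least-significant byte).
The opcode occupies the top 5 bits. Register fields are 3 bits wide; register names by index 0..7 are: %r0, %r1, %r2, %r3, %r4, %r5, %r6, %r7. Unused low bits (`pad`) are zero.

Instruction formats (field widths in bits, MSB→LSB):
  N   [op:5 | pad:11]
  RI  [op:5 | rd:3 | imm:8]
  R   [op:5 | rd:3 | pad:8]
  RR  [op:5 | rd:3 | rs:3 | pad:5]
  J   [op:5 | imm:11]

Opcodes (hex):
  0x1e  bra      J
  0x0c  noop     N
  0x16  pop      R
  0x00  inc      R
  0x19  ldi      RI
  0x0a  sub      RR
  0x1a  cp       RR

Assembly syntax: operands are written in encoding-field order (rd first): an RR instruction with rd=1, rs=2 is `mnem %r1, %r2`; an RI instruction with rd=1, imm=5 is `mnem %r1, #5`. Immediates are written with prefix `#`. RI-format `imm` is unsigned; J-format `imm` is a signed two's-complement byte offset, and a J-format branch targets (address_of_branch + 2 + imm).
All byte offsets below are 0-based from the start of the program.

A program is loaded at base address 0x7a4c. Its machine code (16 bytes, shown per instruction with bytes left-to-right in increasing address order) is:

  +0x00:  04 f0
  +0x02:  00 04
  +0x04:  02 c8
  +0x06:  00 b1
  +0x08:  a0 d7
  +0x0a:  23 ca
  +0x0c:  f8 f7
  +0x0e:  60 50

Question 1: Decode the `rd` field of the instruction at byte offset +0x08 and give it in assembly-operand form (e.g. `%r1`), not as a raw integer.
%r7

[08] a0 d7 → 0xd7a0
  opcode bits[15:11]=0x1a: cp/RR
  [10:8] rd=7 = %r7
  [7:5] rs=5 = %r5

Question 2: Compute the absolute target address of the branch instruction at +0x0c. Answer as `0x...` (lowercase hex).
0x7a52

off 0x0c: read f8 f7 as little → 0xf7f8
  top 5b → 0x1e → bra [J]
  imm: (w>>0)&0x7ff=0x7f8 (s11→-8) → #-8
  target = base 0x7a4c + off 0x0c + 2 + imm -8 = 0x7a52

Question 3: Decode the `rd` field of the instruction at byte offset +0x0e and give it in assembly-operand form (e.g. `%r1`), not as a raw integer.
@+0e  little-endian(60 50) = 0x5060
  op=0x5060>>11=0xa ⇒ sub (RR)
  [10:8] rd=0 = %r0
  [7:5] rs=3 = %r3

%r0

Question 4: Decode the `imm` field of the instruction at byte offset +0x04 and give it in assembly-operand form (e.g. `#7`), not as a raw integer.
#2

off 0x04: read 02 c8 as little → 0xc802
  op=0xc802>>11=0x19 ⇒ ldi (RI)
  rd: (w>>8)&0x7=0x0 → %r0
  imm: (w>>0)&0xff=0x2 → #2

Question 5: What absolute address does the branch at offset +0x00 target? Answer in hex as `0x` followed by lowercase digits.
0x7a52

[00] 04 f0 → 0xf004
  opcode bits[15:11]=0x1e: bra/J
  imm: (w>>0)&0x7ff=0x4 → #4
  target = base 0x7a4c + off 0x00 + 2 + imm 4 = 0x7a52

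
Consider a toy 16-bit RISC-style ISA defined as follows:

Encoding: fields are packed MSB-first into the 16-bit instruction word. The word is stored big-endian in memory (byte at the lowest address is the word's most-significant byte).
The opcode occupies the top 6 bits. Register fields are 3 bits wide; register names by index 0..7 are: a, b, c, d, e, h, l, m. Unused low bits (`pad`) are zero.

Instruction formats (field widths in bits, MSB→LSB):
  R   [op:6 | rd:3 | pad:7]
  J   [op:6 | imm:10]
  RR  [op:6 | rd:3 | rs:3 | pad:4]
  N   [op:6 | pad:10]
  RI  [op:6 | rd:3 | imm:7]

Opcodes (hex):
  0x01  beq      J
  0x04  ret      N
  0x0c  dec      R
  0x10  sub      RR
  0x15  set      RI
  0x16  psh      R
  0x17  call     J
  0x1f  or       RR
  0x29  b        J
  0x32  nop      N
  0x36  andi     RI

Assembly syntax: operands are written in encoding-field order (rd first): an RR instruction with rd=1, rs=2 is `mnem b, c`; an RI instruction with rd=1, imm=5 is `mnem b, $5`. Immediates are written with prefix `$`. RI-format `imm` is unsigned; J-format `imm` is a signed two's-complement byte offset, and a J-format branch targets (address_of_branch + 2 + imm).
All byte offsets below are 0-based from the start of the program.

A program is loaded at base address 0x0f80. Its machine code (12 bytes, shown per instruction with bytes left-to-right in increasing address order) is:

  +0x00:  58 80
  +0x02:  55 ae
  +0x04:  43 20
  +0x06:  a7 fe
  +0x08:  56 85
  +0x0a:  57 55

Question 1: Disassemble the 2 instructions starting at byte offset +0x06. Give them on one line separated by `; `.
b $-2; set h, $5

@+06  big-endian(a7 fe) = 0xa7fe
  op=0xa7fe>>10=0x29 ⇒ b (J)
  imm: (w>>0)&0x3ff=0x3fe (s10→-2) → $-2
@+08  big-endian(56 85) = 0x5685
  op=0x5685>>10=0x15 ⇒ set (RI)
  rd: (w>>7)&0x7=0x5 → h
  imm: (w>>0)&0x7f=0x5 → $5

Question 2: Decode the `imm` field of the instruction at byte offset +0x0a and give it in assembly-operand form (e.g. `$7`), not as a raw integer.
@+0a  big-endian(57 55) = 0x5755
  opcode bits[15:10]=0x15: set/RI
  rd: (w>>7)&0x7=0x6 → l
  imm: (w>>0)&0x7f=0x55 → $85

$85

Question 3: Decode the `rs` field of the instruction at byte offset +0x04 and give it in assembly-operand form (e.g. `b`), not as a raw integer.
c

off 0x04: read 43 20 as big → 0x4320
  top 6b → 0x10 → sub [RR]
  rd: (w>>7)&0x7=0x6 → l
  rs: (w>>4)&0x7=0x2 → c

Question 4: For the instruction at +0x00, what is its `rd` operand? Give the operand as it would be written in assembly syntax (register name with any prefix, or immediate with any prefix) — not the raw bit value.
b

off 0x00: read 58 80 as big → 0x5880
  opcode bits[15:10]=0x16: psh/R
  rd@[9:7]=0x1 ⇒ b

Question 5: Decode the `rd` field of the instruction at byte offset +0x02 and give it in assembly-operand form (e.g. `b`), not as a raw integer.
@+02  big-endian(55 ae) = 0x55ae
  op=0x55ae>>10=0x15 ⇒ set (RI)
  rd@[9:7]=0x3 ⇒ d
  imm@[6:0]=0x2e ⇒ $46

d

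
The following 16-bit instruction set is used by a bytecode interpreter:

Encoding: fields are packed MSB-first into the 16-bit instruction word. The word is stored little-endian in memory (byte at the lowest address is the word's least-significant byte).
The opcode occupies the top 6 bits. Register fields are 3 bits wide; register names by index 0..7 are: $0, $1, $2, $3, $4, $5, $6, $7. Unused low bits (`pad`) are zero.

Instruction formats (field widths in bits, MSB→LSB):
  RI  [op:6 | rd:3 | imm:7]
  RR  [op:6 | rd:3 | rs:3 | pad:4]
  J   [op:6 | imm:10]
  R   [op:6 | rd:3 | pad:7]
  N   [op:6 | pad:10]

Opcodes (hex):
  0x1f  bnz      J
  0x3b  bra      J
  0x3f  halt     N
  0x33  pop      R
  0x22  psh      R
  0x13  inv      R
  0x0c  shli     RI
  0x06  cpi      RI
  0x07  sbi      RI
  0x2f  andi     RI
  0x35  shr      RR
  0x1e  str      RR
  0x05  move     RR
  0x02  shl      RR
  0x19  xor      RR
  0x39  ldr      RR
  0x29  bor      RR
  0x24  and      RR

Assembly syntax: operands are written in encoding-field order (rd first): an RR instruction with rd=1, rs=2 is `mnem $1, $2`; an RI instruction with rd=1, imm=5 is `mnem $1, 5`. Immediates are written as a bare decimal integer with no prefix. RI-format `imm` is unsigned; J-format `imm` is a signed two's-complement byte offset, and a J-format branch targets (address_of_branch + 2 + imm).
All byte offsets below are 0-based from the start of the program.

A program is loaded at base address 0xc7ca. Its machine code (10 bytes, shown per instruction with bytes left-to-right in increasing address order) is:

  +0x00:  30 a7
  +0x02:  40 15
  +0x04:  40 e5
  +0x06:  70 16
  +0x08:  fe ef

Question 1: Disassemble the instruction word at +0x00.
+0x00: 30 a7 ⇒ word 0xa730 (little)
  top 6b → 0x29 → bor [RR]
  [9:7] rd=6 = $6
  [6:4] rs=3 = $3

bor $6, $3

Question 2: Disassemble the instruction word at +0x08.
off 0x08: read fe ef as little → 0xeffe
  top 6b → 0x3b → bra [J]
  [9:0] imm=1022 (s10→-2) = -2

bra -2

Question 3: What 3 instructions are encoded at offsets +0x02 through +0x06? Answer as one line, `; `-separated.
move $2, $4; ldr $2, $4; move $4, $7

+0x02: 40 15 ⇒ word 0x1540 (little)
  opcode bits[15:10]=0x5: move/RR
  rd: (w>>7)&0x7=0x2 → $2
  rs: (w>>4)&0x7=0x4 → $4
+0x04: 40 e5 ⇒ word 0xe540 (little)
  opcode bits[15:10]=0x39: ldr/RR
  rd: (w>>7)&0x7=0x2 → $2
  rs: (w>>4)&0x7=0x4 → $4
+0x06: 70 16 ⇒ word 0x1670 (little)
  opcode bits[15:10]=0x5: move/RR
  rd: (w>>7)&0x7=0x4 → $4
  rs: (w>>4)&0x7=0x7 → $7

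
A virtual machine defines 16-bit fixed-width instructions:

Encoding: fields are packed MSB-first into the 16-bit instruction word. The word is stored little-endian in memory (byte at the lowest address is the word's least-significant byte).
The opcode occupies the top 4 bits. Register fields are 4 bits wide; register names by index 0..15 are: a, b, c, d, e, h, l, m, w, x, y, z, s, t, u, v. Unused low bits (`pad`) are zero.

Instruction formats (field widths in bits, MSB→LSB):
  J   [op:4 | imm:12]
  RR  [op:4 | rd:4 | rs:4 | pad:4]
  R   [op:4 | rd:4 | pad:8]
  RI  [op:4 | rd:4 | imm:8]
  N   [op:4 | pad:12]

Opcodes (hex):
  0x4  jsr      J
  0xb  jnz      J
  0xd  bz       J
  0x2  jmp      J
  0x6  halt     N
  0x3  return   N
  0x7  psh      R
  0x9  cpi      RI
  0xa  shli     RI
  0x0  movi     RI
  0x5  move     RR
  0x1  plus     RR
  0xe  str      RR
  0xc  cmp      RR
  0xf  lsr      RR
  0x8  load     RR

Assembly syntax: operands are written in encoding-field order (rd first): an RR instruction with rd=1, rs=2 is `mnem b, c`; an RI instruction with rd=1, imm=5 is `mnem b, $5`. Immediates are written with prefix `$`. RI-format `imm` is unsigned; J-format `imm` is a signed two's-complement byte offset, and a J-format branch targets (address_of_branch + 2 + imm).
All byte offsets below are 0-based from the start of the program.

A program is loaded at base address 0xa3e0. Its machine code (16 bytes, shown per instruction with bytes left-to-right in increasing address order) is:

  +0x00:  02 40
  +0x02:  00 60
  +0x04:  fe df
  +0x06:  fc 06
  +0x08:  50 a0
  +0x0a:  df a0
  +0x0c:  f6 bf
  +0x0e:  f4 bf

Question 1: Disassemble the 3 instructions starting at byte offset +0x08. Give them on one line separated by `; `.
shli a, $80; shli a, $223; jnz $-10

[08] 50 a0 → 0xa050
  op=0xa050>>12=0xa ⇒ shli (RI)
  rd@[11:8]=0x0 ⇒ a
  imm@[7:0]=0x50 ⇒ $80
[0a] df a0 → 0xa0df
  op=0xa0df>>12=0xa ⇒ shli (RI)
  rd@[11:8]=0x0 ⇒ a
  imm@[7:0]=0xdf ⇒ $223
[0c] f6 bf → 0xbff6
  op=0xbff6>>12=0xb ⇒ jnz (J)
  imm@[11:0]=0xff6 (s12→-10) ⇒ $-10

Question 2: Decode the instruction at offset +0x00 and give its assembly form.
[00] 02 40 → 0x4002
  top 4b → 0x4 → jsr [J]
  imm@[11:0]=0x2 ⇒ $2

jsr $2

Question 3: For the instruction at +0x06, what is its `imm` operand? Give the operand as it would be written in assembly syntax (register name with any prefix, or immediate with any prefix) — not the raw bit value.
$252

[06] fc 06 → 0x06fc
  top 4b → 0x0 → movi [RI]
  [11:8] rd=6 = l
  [7:0] imm=252 = $252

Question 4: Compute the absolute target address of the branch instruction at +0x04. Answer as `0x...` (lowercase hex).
0xa3e4

@+04  little-endian(fe df) = 0xdffe
  opcode bits[15:12]=0xd: bz/J
  imm: (w>>0)&0xfff=0xffe (s12→-2) → $-2
  target = base 0xa3e0 + off 0x04 + 2 + imm -2 = 0xa3e4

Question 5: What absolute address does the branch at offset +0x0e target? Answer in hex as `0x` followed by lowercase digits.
0xa3e4

[0e] f4 bf → 0xbff4
  top 4b → 0xb → jnz [J]
  imm: (w>>0)&0xfff=0xff4 (s12→-12) → $-12
  target = base 0xa3e0 + off 0x0e + 2 + imm -12 = 0xa3e4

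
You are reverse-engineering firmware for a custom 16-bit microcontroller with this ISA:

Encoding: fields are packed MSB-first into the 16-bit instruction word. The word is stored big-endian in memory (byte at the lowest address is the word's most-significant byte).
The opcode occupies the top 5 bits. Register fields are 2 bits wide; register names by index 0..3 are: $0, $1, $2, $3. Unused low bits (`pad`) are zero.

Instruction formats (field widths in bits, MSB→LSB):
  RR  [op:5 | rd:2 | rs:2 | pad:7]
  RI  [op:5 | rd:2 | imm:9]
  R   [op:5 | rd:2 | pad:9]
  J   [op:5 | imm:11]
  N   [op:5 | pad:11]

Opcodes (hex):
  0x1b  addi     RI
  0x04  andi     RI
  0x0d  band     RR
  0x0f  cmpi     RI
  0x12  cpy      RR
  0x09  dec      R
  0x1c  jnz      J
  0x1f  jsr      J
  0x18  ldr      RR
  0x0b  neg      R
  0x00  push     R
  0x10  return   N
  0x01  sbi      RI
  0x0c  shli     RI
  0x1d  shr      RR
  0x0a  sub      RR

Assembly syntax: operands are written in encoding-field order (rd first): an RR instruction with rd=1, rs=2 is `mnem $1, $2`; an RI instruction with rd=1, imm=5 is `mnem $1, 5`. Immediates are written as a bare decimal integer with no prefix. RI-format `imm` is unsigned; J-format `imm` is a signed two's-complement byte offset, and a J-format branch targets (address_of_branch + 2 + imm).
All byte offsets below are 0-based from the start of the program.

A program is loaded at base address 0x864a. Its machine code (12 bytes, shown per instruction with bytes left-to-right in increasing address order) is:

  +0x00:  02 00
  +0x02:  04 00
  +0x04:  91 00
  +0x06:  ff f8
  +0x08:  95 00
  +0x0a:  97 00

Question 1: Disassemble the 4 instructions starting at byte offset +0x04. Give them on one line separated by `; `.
off 0x04: read 91 00 as big → 0x9100
  top 5b → 0x12 → cpy [RR]
  [10:9] rd=0 = $0
  [8:7] rs=2 = $2
off 0x06: read ff f8 as big → 0xfff8
  top 5b → 0x1f → jsr [J]
  [10:0] imm=2040 (s11→-8) = -8
off 0x08: read 95 00 as big → 0x9500
  top 5b → 0x12 → cpy [RR]
  [10:9] rd=2 = $2
  [8:7] rs=2 = $2
off 0x0a: read 97 00 as big → 0x9700
  top 5b → 0x12 → cpy [RR]
  [10:9] rd=3 = $3
  [8:7] rs=2 = $2

cpy $0, $2; jsr -8; cpy $2, $2; cpy $3, $2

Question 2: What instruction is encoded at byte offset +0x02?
off 0x02: read 04 00 as big → 0x0400
  op=0x0400>>11=0x0 ⇒ push (R)
  rd@[10:9]=0x2 ⇒ $2

push $2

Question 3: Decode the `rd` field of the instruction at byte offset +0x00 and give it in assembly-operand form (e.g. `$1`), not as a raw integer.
+0x00: 02 00 ⇒ word 0x0200 (big)
  op=0x0200>>11=0x0 ⇒ push (R)
  [10:9] rd=1 = $1

$1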